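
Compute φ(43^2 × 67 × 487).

57929256

φ(43^2) = 43^1·(43−1) = 43·42 = 1806.
φ(67) = 67 − 1 = 66.
φ(487) = 487 − 1 = 486.
Multiply: 1806 · 66 · 486 = 57929256.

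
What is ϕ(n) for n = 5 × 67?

264

φ(335) = 335 · (1 − 1/5) · (1 − 1/67)
       = 335 · 264/335 = 264.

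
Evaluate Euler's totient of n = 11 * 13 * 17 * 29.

φ(70499) = 70499 · (1 − 1/11) · (1 − 1/13) · (1 − 1/17) · (1 − 1/29)
       = 70499 · 53760/70499 = 53760.

53760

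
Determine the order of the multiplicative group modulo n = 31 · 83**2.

φ(213559) = 213559 · (1 − 1/31) · (1 − 1/83)
       = 213559 · 2460/2573 = 204180.

204180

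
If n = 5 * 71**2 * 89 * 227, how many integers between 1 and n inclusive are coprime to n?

395373440

φ(509216615) = 509216615 · (1 − 1/5) · (1 − 1/71) · (1 − 1/89) · (1 − 1/227)
       = 509216615 · 5568640/7172065 = 395373440.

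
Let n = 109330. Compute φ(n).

Factor 109330: 109330 = 2 × 5 × 13 × 29**2.
φ(109330) = 109330 · (1 − 1/2) · (1 − 1/5) · (1 − 1/13) · (1 − 1/29)
       = 109330 · 1344/3770 = 38976.

38976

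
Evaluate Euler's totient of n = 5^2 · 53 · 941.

977600

φ(5^2) = 5^2 − 5^1 = 25 − 5 = 20.
φ(53) = 53 − 1 = 52.
φ(941) = 941 − 1 = 940.
Multiply: 20 · 52 · 940 = 977600.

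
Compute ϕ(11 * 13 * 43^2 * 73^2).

φ(1409024903) = 1409024903 · (1 − 1/11) · (1 − 1/13) · (1 − 1/43) · (1 − 1/73)
       = 1409024903 · 362880/448877 = 1139080320.

1139080320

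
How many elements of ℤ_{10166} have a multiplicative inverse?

10166 = 2 × 13 × 17 × 23.
φ(2) = 2 − 1 = 1.
φ(13) = 13 − 1 = 12.
φ(17) = 17 − 1 = 16.
φ(23) = 23 − 1 = 22.
φ(10166) = 1 × 12 × 16 × 22 = 4224.

4224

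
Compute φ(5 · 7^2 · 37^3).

8279712

φ(12409985) = 12409985 · (1 − 1/5) · (1 − 1/7) · (1 − 1/37)
       = 12409985 · 864/1295 = 8279712.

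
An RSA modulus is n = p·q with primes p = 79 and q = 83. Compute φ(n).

For distinct primes, φ(pq) = (p−1)(q−1) = 78 × 82 = 6396.

6396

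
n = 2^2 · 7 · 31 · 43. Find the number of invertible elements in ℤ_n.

φ(2^2) = 2^2 − 2^1 = 4 − 2 = 2.
φ(7) = 7 − 1 = 6.
φ(31) = 31 − 1 = 30.
φ(43) = 43 − 1 = 42.
φ(37324) = 2 × 6 × 30 × 42 = 15120.

15120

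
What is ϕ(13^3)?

2028

φ(2197) = 2197 · (1 − 1/13)
       = 2197 · 12/13 = 2028.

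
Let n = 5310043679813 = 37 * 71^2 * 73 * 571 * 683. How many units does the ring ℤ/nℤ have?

5007841977600

φ(37) = 37 − 1 = 36.
φ(71^2) = 71^1·(71−1) = 71·70 = 4970.
φ(73) = 73 − 1 = 72.
φ(571) = 571 − 1 = 570.
φ(683) = 683 − 1 = 682.
Multiply: 36 · 4970 · 72 · 570 · 682 = 5007841977600.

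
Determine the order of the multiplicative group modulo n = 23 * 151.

3300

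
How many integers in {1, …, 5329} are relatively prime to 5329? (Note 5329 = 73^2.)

5256

φ(73^2) = 73^2 − 73^1 = 5329 − 73 = 5256.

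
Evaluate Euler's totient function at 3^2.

6

φ(9) = 9 · (1 − 1/3)
       = 9 · 2/3 = 6.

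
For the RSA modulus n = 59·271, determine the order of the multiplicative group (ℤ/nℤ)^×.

15660

For distinct primes, φ(pq) = (p−1)(q−1) = 58 × 270 = 15660.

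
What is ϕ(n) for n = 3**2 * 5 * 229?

φ(3^2) = 3^2 − 3^1 = 9 − 3 = 6.
φ(5) = 5 − 1 = 4.
φ(229) = 229 − 1 = 228.
Since φ is multiplicative, φ(10305) = 6 · 4 · 228 = 5472.

5472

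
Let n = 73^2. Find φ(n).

5256

φ(5329) = 5329 · (1 − 1/73)
       = 5329 · 72/73 = 5256.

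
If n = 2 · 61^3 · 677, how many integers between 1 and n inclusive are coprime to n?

φ(2) = 2 − 1 = 1.
φ(61^3) = 61^2·(61−1) = 3721·60 = 223260.
φ(677) = 677 − 1 = 676.
Multiply: 1 · 223260 · 676 = 150923760.

150923760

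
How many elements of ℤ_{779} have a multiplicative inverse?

720

Factor 779: 779 = 19 · 41.
φ(779) = 779 · (1 − 1/19) · (1 − 1/41)
       = 779 · 720/779 = 720.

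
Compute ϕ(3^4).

φ(3^4) = 3^4 − 3^3 = 81 − 27 = 54.

54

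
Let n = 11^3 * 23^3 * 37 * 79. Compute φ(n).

39542199840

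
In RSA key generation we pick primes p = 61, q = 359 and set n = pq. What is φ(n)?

21480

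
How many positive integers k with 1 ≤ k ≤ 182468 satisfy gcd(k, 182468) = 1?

Factor 182468: 182468 = 2^2 * 11^2 * 13 * 29.
φ(2^2) = 2^2 − 2^1 = 4 − 2 = 2.
φ(11^2) = 11^2 − 11^1 = 121 − 11 = 110.
φ(13) = 13 − 1 = 12.
φ(29) = 29 − 1 = 28.
Multiply: 2 · 110 · 12 · 28 = 73920.

73920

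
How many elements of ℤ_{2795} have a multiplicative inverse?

2016

Prime factorization: 2795 = 5 * 13 * 43.
φ(2795) = 2795 · (1 − 1/5) · (1 − 1/13) · (1 − 1/43)
       = 2795 · 2016/2795 = 2016.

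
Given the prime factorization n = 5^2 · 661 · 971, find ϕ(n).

12804000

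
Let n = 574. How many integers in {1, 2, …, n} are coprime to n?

240

Factor 574: 574 = 2 · 7 · 41.
φ(2) = 2 − 1 = 1.
φ(7) = 7 − 1 = 6.
φ(41) = 41 − 1 = 40.
Multiply: 1 · 6 · 40 = 240.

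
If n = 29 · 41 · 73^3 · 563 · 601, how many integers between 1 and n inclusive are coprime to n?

144905144832000

φ(156506832454319) = 156506832454319 · (1 − 1/29) · (1 − 1/41) · (1 − 1/73) · (1 − 1/563) · (1 − 1/601)
       = 156506832454319 · 27191808000/29368893311 = 144905144832000.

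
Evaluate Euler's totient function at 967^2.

φ(967^2) = 967^1·(967−1) = 967·966 = 934122.

934122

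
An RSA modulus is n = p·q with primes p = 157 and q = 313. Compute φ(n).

φ(49141) = 49141 · (1 − 1/157) · (1 − 1/313)
       = 49141 · 48672/49141 = 48672.

48672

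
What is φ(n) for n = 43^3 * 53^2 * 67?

14125679568

φ(14963455921) = 14963455921 · (1 − 1/43) · (1 − 1/53) · (1 − 1/67)
       = 14963455921 · 144144/152693 = 14125679568.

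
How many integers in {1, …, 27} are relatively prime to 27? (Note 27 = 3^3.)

φ(3^3) = 3^2·(3−1) = 9·2 = 18.

18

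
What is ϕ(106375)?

106375 = 5**3 × 23 × 37.
φ(5^3) = 5^3 − 5^2 = 125 − 25 = 100.
φ(23) = 23 − 1 = 22.
φ(37) = 37 − 1 = 36.
Multiply: 100 · 22 · 36 = 79200.

79200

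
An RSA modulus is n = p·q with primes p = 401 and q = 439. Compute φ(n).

φ(n) = (p − 1)(q − 1) = (401−1)(439−1) = 400·438 = 175200.

175200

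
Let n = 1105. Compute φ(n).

Prime factorization: 1105 = 5 × 13 × 17.
φ(5) = 5 − 1 = 4.
φ(13) = 13 − 1 = 12.
φ(17) = 17 − 1 = 16.
Since φ is multiplicative, φ(1105) = 4 · 12 · 16 = 768.

768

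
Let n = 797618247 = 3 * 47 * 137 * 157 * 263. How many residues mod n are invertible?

φ(797618247) = 797618247 · (1 − 1/3) · (1 − 1/47) · (1 − 1/137) · (1 − 1/157) · (1 − 1/263)
       = 797618247 · 511390464/797618247 = 511390464.

511390464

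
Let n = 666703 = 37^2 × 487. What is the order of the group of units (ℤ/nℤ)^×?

647352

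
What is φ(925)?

720

Prime factorization: 925 = 5^2 · 37.
φ(5^2) = 5^1·(5−1) = 5·4 = 20.
φ(37) = 37 − 1 = 36.
φ(925) = 20 × 36 = 720.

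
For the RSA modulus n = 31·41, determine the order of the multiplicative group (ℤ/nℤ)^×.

1200

φ(1271) = 1271 · (1 − 1/31) · (1 − 1/41)
       = 1271 · 1200/1271 = 1200.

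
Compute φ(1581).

Factor 1581: 1581 = 3 · 17 · 31.
φ(3) = 3 − 1 = 2.
φ(17) = 17 − 1 = 16.
φ(31) = 31 − 1 = 30.
φ(1581) = 2 × 16 × 30 = 960.

960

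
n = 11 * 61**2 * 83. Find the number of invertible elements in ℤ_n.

3001200

φ(3397273) = 3397273 · (1 − 1/11) · (1 − 1/61) · (1 − 1/83)
       = 3397273 · 49200/55693 = 3001200.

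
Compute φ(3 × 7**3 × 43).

24696

φ(44247) = 44247 · (1 − 1/3) · (1 − 1/7) · (1 − 1/43)
       = 44247 · 504/903 = 24696.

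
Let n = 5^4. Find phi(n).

500

φ(5^4) = 5^4 − 5^3 = 625 − 125 = 500.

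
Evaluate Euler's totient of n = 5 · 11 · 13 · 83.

φ(5) = 5 − 1 = 4.
φ(11) = 11 − 1 = 10.
φ(13) = 13 − 1 = 12.
φ(83) = 83 − 1 = 82.
φ(59345) = 4 × 10 × 12 × 82 = 39360.

39360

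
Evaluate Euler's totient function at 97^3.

φ(912673) = 912673 · (1 − 1/97)
       = 912673 · 96/97 = 903264.

903264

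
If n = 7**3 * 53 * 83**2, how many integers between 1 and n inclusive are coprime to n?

φ(125235131) = 125235131 · (1 − 1/7) · (1 − 1/53) · (1 − 1/83)
       = 125235131 · 25584/30793 = 104050128.

104050128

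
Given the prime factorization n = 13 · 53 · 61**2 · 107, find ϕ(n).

242087040

φ(274323283) = 274323283 · (1 − 1/13) · (1 − 1/53) · (1 − 1/61) · (1 − 1/107)
       = 274323283 · 3968640/4497103 = 242087040.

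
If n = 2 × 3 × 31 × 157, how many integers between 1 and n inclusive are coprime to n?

9360

φ(29202) = 29202 · (1 − 1/2) · (1 − 1/3) · (1 − 1/31) · (1 − 1/157)
       = 29202 · 9360/29202 = 9360.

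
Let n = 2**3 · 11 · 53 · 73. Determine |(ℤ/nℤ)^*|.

φ(340472) = 340472 · (1 − 1/2) · (1 − 1/11) · (1 − 1/53) · (1 − 1/73)
       = 340472 · 37440/85118 = 149760.

149760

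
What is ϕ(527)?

480

Prime factorization: 527 = 17 * 31.
φ(17) = 17 − 1 = 16.
φ(31) = 31 − 1 = 30.
Since φ is multiplicative, φ(527) = 16 · 30 = 480.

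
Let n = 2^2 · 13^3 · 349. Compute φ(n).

1411488

φ(3067012) = 3067012 · (1 − 1/2) · (1 − 1/13) · (1 − 1/349)
       = 3067012 · 4176/9074 = 1411488.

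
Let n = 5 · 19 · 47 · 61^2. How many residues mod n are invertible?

12121920

φ(5) = 5 − 1 = 4.
φ(19) = 19 − 1 = 18.
φ(47) = 47 − 1 = 46.
φ(61^2) = 61^2 − 61^1 = 3721 − 61 = 3660.
Since φ is multiplicative, φ(16614265) = 4 · 18 · 46 · 3660 = 12121920.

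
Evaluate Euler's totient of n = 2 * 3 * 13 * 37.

864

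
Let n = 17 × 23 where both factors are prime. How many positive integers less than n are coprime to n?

For distinct primes, φ(pq) = (p−1)(q−1) = 16 × 22 = 352.

352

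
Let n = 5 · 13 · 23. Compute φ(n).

1056

φ(1495) = 1495 · (1 − 1/5) · (1 − 1/13) · (1 − 1/23)
       = 1495 · 1056/1495 = 1056.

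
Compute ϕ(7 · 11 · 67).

3960

φ(7) = 7 − 1 = 6.
φ(11) = 11 − 1 = 10.
φ(67) = 67 − 1 = 66.
Since φ is multiplicative, φ(5159) = 6 · 10 · 66 = 3960.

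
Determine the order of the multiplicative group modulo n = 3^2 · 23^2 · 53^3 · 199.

87805564704

φ(141051876003) = 141051876003 · (1 − 1/3) · (1 − 1/23) · (1 − 1/53) · (1 − 1/199)
       = 141051876003 · 453024/727743 = 87805564704.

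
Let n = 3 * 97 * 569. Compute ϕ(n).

φ(165579) = 165579 · (1 − 1/3) · (1 − 1/97) · (1 − 1/569)
       = 165579 · 109056/165579 = 109056.

109056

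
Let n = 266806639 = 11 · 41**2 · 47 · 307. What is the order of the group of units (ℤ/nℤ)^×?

φ(11) = 11 − 1 = 10.
φ(41^2) = 41^2 − 41^1 = 1681 − 41 = 1640.
φ(47) = 47 − 1 = 46.
φ(307) = 307 − 1 = 306.
Since φ is multiplicative, φ(266806639) = 10 · 1640 · 46 · 306 = 230846400.

230846400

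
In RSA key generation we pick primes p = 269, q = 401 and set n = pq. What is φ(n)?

107200

φ(n) = (p − 1)(q − 1) = (269−1)(401−1) = 268·400 = 107200.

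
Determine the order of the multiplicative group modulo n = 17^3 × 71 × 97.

31073280

φ(33835831) = 33835831 · (1 − 1/17) · (1 − 1/71) · (1 − 1/97)
       = 33835831 · 107520/117079 = 31073280.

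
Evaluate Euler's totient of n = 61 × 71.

4200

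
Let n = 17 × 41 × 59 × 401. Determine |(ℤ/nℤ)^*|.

14848000

φ(17) = 17 − 1 = 16.
φ(41) = 41 − 1 = 40.
φ(59) = 59 − 1 = 58.
φ(401) = 401 − 1 = 400.
φ(16490323) = 16 × 40 × 58 × 400 = 14848000.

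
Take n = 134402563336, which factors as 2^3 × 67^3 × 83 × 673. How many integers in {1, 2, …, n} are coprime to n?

65303529984

φ(2^3) = 2^2·(2−1) = 4·1 = 4.
φ(67^3) = 67^2·(67−1) = 4489·66 = 296274.
φ(83) = 83 − 1 = 82.
φ(673) = 673 − 1 = 672.
Since φ is multiplicative, φ(134402563336) = 4 · 296274 · 82 · 672 = 65303529984.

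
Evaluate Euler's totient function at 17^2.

272

φ(289) = 289 · (1 − 1/17)
       = 289 · 16/17 = 272.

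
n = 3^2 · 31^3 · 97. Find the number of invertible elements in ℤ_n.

φ(3^2) = 3^2 − 3^1 = 9 − 3 = 6.
φ(31^3) = 31^2·(31−1) = 961·30 = 28830.
φ(97) = 97 − 1 = 96.
Multiply: 6 · 28830 · 96 = 16606080.

16606080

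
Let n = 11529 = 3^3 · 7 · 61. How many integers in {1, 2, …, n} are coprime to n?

6480

φ(11529) = 11529 · (1 − 1/3) · (1 − 1/7) · (1 − 1/61)
       = 11529 · 720/1281 = 6480.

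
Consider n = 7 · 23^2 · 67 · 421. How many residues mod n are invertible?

φ(104450521) = 104450521 · (1 − 1/7) · (1 − 1/23) · (1 − 1/67) · (1 − 1/421)
       = 104450521 · 3659040/4541327 = 84157920.

84157920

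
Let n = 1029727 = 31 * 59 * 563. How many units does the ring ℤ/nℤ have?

φ(31) = 31 − 1 = 30.
φ(59) = 59 − 1 = 58.
φ(563) = 563 − 1 = 562.
Since φ is multiplicative, φ(1029727) = 30 · 58 · 562 = 977880.

977880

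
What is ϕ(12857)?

11088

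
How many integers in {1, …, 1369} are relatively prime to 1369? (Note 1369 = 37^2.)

φ(37^2) = 37^2 − 37^1 = 1369 − 37 = 1332.

1332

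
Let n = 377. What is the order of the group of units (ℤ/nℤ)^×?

First factor: 377 = 13 · 29.
φ(13) = 13 − 1 = 12.
φ(29) = 29 − 1 = 28.
φ(377) = 12 × 28 = 336.

336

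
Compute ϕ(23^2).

φ(529) = 529 · (1 − 1/23)
       = 529 · 22/23 = 506.

506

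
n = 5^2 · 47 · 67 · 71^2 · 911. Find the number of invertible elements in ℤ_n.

274618344000

φ(361532832475) = 361532832475 · (1 − 1/5) · (1 − 1/47) · (1 − 1/67) · (1 − 1/71) · (1 − 1/911)
       = 361532832475 · 773572800/1018402345 = 274618344000.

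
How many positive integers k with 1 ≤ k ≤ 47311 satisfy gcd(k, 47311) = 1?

38720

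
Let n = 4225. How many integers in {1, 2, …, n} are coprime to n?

3120

Prime factorization: 4225 = 5^2 * 13^2.
φ(5^2) = 5^1·(5−1) = 5·4 = 20.
φ(13^2) = 13^1·(13−1) = 13·12 = 156.
Since φ is multiplicative, φ(4225) = 20 · 156 = 3120.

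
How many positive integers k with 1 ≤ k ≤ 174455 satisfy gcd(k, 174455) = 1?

126720

174455 = 5 × 23 × 37 × 41.
φ(174455) = 174455 · (1 − 1/5) · (1 − 1/23) · (1 − 1/37) · (1 − 1/41)
       = 174455 · 126720/174455 = 126720.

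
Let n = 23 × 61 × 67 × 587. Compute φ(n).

51052320

φ(23) = 23 − 1 = 22.
φ(61) = 61 − 1 = 60.
φ(67) = 67 − 1 = 66.
φ(587) = 587 − 1 = 586.
Multiply: 22 · 60 · 66 · 586 = 51052320.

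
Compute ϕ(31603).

24960

First factor: 31603 = 11 · 13^2 · 17.
φ(31603) = 31603 · (1 − 1/11) · (1 − 1/13) · (1 − 1/17)
       = 31603 · 1920/2431 = 24960.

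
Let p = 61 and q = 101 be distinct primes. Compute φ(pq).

φ(6161) = 6161 · (1 − 1/61) · (1 − 1/101)
       = 6161 · 6000/6161 = 6000.

6000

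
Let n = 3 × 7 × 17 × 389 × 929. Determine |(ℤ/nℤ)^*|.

69132288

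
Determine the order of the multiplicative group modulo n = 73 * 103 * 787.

5772384

φ(5917453) = 5917453 · (1 − 1/73) · (1 − 1/103) · (1 − 1/787)
       = 5917453 · 5772384/5917453 = 5772384.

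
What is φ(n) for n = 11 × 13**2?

1560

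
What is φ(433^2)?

φ(187489) = 187489 · (1 − 1/433)
       = 187489 · 432/433 = 187056.

187056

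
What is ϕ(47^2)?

2162

φ(2209) = 2209 · (1 − 1/47)
       = 2209 · 46/47 = 2162.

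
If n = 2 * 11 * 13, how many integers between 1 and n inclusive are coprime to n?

120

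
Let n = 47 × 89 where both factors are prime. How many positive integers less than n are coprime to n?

4048

φ(pq) = (p−1)(q−1) = 46 · 88 = 4048.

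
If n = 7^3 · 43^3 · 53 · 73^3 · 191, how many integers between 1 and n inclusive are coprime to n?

φ(7^3) = 7^3 − 7^2 = 343 − 49 = 294.
φ(43^3) = 43^2·(43−1) = 1849·42 = 77658.
φ(53) = 53 − 1 = 52.
φ(73^3) = 73^2·(73−1) = 5329·72 = 383688.
φ(191) = 191 − 1 = 190.
Multiply: 294 · 77658 · 52 · 383688 · 190 = 86550323051162880.

86550323051162880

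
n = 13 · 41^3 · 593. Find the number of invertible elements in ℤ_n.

477672960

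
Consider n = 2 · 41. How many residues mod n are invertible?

φ(2) = 2 − 1 = 1.
φ(41) = 41 − 1 = 40.
φ(82) = 1 × 40 = 40.

40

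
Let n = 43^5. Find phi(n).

φ(43^5) = 43^5 − 43^4 = 147008443 − 3418801 = 143589642.

143589642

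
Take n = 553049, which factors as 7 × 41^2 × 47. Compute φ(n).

452640

φ(553049) = 553049 · (1 − 1/7) · (1 − 1/41) · (1 − 1/47)
       = 553049 · 11040/13489 = 452640.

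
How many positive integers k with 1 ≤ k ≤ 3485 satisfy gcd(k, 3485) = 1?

2560

3485 = 5 · 17 · 41.
φ(5) = 5 − 1 = 4.
φ(17) = 17 − 1 = 16.
φ(41) = 41 − 1 = 40.
φ(3485) = 4 × 16 × 40 = 2560.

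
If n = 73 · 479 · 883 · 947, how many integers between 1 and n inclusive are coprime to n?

φ(29239440367) = 29239440367 · (1 − 1/73) · (1 − 1/479) · (1 − 1/883) · (1 − 1/947)
       = 29239440367 · 28715746752/29239440367 = 28715746752.

28715746752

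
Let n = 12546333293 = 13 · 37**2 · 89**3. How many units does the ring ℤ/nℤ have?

11141615232

φ(13) = 13 − 1 = 12.
φ(37^2) = 37^2 − 37^1 = 1369 − 37 = 1332.
φ(89^3) = 89^2·(89−1) = 7921·88 = 697048.
Since φ is multiplicative, φ(12546333293) = 12 · 1332 · 697048 = 11141615232.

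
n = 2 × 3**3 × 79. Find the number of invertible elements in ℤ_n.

φ(2) = 2 − 1 = 1.
φ(3^3) = 3^3 − 3^2 = 27 − 9 = 18.
φ(79) = 79 − 1 = 78.
φ(4266) = 1 × 18 × 78 = 1404.

1404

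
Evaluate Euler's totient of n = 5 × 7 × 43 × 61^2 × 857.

φ(4799289985) = 4799289985 · (1 − 1/5) · (1 − 1/7) · (1 − 1/43) · (1 − 1/61) · (1 − 1/857)
       = 4799289985 · 51770880/78676885 = 3158023680.

3158023680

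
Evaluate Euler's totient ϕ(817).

Prime factorization: 817 = 19 · 43.
φ(19) = 19 − 1 = 18.
φ(43) = 43 − 1 = 42.
Multiply: 18 · 42 = 756.

756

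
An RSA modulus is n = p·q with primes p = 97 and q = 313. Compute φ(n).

29952

φ(30361) = 30361 · (1 − 1/97) · (1 − 1/313)
       = 30361 · 29952/30361 = 29952.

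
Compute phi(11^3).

1210

φ(1331) = 1331 · (1 − 1/11)
       = 1331 · 10/11 = 1210.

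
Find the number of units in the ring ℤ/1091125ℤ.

705600

First factor: 1091125 = 5^3 * 7 * 29 * 43.
φ(5^3) = 5^2·(5−1) = 25·4 = 100.
φ(7) = 7 − 1 = 6.
φ(29) = 29 − 1 = 28.
φ(43) = 43 − 1 = 42.
φ(1091125) = 100 × 6 × 28 × 42 = 705600.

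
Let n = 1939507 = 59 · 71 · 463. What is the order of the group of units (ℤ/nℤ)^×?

φ(59) = 59 − 1 = 58.
φ(71) = 71 − 1 = 70.
φ(463) = 463 − 1 = 462.
Multiply: 58 · 70 · 462 = 1875720.

1875720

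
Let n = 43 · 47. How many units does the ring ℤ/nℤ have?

φ(43) = 43 − 1 = 42.
φ(47) = 47 − 1 = 46.
Since φ is multiplicative, φ(2021) = 42 · 46 = 1932.

1932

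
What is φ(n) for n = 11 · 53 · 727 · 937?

353358720

φ(11) = 11 − 1 = 10.
φ(53) = 53 − 1 = 52.
φ(727) = 727 − 1 = 726.
φ(937) = 937 − 1 = 936.
Multiply: 10 · 52 · 726 · 936 = 353358720.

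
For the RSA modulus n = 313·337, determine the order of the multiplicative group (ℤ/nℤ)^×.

φ(313) = 313 − 1 = 312.
φ(337) = 337 − 1 = 336.
φ(105481) = 312 × 336 = 104832.

104832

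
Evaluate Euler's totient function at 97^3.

903264

φ(97^3) = 97^3 − 97^2 = 912673 − 9409 = 903264.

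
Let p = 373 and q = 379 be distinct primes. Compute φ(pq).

140616

φ(373) = 373 − 1 = 372.
φ(379) = 379 − 1 = 378.
Multiply: 372 · 378 = 140616.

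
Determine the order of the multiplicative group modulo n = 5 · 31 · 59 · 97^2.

64811520

φ(86045305) = 86045305 · (1 − 1/5) · (1 − 1/31) · (1 − 1/59) · (1 − 1/97)
       = 86045305 · 668160/887065 = 64811520.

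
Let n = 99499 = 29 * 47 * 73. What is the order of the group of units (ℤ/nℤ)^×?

φ(99499) = 99499 · (1 − 1/29) · (1 − 1/47) · (1 − 1/73)
       = 99499 · 92736/99499 = 92736.

92736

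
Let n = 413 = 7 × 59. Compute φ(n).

348

φ(413) = 413 · (1 − 1/7) · (1 − 1/59)
       = 413 · 348/413 = 348.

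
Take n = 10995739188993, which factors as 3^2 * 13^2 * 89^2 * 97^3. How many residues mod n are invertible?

6621604374528

φ(10995739188993) = 10995739188993 · (1 − 1/3) · (1 − 1/13) · (1 − 1/89) · (1 − 1/97)
       = 10995739188993 · 202752/336687 = 6621604374528.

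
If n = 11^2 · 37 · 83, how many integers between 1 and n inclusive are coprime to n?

φ(371591) = 371591 · (1 − 1/11) · (1 − 1/37) · (1 − 1/83)
       = 371591 · 29520/33781 = 324720.

324720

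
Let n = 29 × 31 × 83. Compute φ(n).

φ(29) = 29 − 1 = 28.
φ(31) = 31 − 1 = 30.
φ(83) = 83 − 1 = 82.
Multiply: 28 · 30 · 82 = 68880.

68880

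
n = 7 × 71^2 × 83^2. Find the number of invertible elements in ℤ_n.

202954920

φ(243092143) = 243092143 · (1 − 1/7) · (1 − 1/71) · (1 − 1/83)
       = 243092143 · 34440/41251 = 202954920.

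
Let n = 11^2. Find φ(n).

110

φ(121) = 121 · (1 − 1/11)
       = 121 · 10/11 = 110.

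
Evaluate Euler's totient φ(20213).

20213 = 17 · 29 · 41.
φ(17) = 17 − 1 = 16.
φ(29) = 29 − 1 = 28.
φ(41) = 41 − 1 = 40.
φ(20213) = 16 × 28 × 40 = 17920.

17920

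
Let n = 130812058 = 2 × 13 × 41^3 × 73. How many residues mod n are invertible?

φ(130812058) = 130812058 · (1 − 1/2) · (1 − 1/13) · (1 − 1/41) · (1 − 1/73)
       = 130812058 · 34560/77818 = 58095360.

58095360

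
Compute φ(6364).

Factor 6364: 6364 = 2**2 × 37 × 43.
φ(2^2) = 2^2 − 2^1 = 4 − 2 = 2.
φ(37) = 37 − 1 = 36.
φ(43) = 43 − 1 = 42.
Since φ is multiplicative, φ(6364) = 2 · 36 · 42 = 3024.

3024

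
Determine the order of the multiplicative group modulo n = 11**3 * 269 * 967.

313254480

φ(11^3) = 11^3 − 11^2 = 1331 − 121 = 1210.
φ(269) = 269 − 1 = 268.
φ(967) = 967 − 1 = 966.
Since φ is multiplicative, φ(346223713) = 1210 · 268 · 966 = 313254480.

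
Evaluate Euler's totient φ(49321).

45360

Prime factorization: 49321 = 31 * 37 * 43.
φ(31) = 31 − 1 = 30.
φ(37) = 37 − 1 = 36.
φ(43) = 43 − 1 = 42.
Since φ is multiplicative, φ(49321) = 30 · 36 · 42 = 45360.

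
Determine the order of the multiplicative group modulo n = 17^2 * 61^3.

60726720

φ(65597509) = 65597509 · (1 − 1/17) · (1 − 1/61)
       = 65597509 · 960/1037 = 60726720.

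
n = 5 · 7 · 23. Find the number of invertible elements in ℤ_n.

528

φ(5) = 5 − 1 = 4.
φ(7) = 7 − 1 = 6.
φ(23) = 23 − 1 = 22.
Since φ is multiplicative, φ(805) = 4 · 6 · 22 = 528.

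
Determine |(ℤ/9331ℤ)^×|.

Factor 9331: 9331 = 7 * 31 * 43.
φ(9331) = 9331 · (1 − 1/7) · (1 − 1/31) · (1 − 1/43)
       = 9331 · 7560/9331 = 7560.

7560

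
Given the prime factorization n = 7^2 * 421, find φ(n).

φ(20629) = 20629 · (1 − 1/7) · (1 − 1/421)
       = 20629 · 2520/2947 = 17640.

17640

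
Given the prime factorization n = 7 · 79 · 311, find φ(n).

145080

φ(7) = 7 − 1 = 6.
φ(79) = 79 − 1 = 78.
φ(311) = 311 − 1 = 310.
φ(171983) = 6 × 78 × 310 = 145080.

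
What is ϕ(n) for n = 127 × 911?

114660

φ(115697) = 115697 · (1 − 1/127) · (1 − 1/911)
       = 115697 · 114660/115697 = 114660.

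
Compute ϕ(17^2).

φ(17^2) = 17^2 − 17^1 = 289 − 17 = 272.

272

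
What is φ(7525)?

5040

7525 = 5**2 · 7 · 43.
φ(5^2) = 5^1·(5−1) = 5·4 = 20.
φ(7) = 7 − 1 = 6.
φ(43) = 43 − 1 = 42.
φ(7525) = 20 × 6 × 42 = 5040.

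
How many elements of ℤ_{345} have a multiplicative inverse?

Factor 345: 345 = 3 · 5 · 23.
φ(3) = 3 − 1 = 2.
φ(5) = 5 − 1 = 4.
φ(23) = 23 − 1 = 22.
φ(345) = 2 × 4 × 22 = 176.

176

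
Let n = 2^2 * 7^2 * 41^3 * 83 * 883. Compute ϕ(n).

408497523840

φ(2^2) = 2^1·(2−1) = 2·1 = 2.
φ(7^2) = 7^2 − 7^1 = 49 − 7 = 42.
φ(41^3) = 41^2·(41−1) = 1681·40 = 67240.
φ(83) = 83 − 1 = 82.
φ(883) = 883 − 1 = 882.
Multiply: 2 · 42 · 67240 · 82 · 882 = 408497523840.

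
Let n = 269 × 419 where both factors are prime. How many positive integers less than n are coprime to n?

112024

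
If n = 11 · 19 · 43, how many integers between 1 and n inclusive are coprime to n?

φ(8987) = 8987 · (1 − 1/11) · (1 − 1/19) · (1 − 1/43)
       = 8987 · 7560/8987 = 7560.

7560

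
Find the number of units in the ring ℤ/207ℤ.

207 = 3**2 · 23.
φ(207) = 207 · (1 − 1/3) · (1 − 1/23)
       = 207 · 44/69 = 132.

132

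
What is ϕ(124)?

124 = 2**2 · 31.
φ(124) = 124 · (1 − 1/2) · (1 − 1/31)
       = 124 · 30/62 = 60.

60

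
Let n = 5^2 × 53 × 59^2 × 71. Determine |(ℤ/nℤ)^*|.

φ(327475075) = 327475075 · (1 − 1/5) · (1 − 1/53) · (1 − 1/59) · (1 − 1/71)
       = 327475075 · 844480/1110085 = 249121600.

249121600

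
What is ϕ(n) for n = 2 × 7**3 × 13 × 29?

φ(2) = 2 − 1 = 1.
φ(7^3) = 7^2·(7−1) = 49·6 = 294.
φ(13) = 13 − 1 = 12.
φ(29) = 29 − 1 = 28.
Since φ is multiplicative, φ(258622) = 1 · 294 · 12 · 28 = 98784.

98784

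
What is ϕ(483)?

264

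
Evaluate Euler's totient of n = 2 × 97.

φ(194) = 194 · (1 − 1/2) · (1 − 1/97)
       = 194 · 96/194 = 96.

96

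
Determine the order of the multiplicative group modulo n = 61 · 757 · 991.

44906400

φ(61) = 61 − 1 = 60.
φ(757) = 757 − 1 = 756.
φ(991) = 991 − 1 = 990.
φ(45761407) = 60 × 756 × 990 = 44906400.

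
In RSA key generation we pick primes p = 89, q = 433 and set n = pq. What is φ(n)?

38016

For distinct primes, φ(pq) = (p−1)(q−1) = 88 × 432 = 38016.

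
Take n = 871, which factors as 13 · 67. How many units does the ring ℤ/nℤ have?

792

φ(871) = 871 · (1 − 1/13) · (1 − 1/67)
       = 871 · 792/871 = 792.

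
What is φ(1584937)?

Factor 1584937: 1584937 = 29 · 31 · 41 · 43.
φ(29) = 29 − 1 = 28.
φ(31) = 31 − 1 = 30.
φ(41) = 41 − 1 = 40.
φ(43) = 43 − 1 = 42.
φ(1584937) = 28 × 30 × 40 × 42 = 1411200.

1411200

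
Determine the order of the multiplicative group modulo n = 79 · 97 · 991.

φ(7594033) = 7594033 · (1 − 1/79) · (1 − 1/97) · (1 − 1/991)
       = 7594033 · 7413120/7594033 = 7413120.

7413120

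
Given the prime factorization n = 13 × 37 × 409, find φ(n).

176256

φ(13) = 13 − 1 = 12.
φ(37) = 37 − 1 = 36.
φ(409) = 409 − 1 = 408.
φ(196729) = 12 × 36 × 408 = 176256.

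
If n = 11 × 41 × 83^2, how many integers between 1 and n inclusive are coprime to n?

φ(11) = 11 − 1 = 10.
φ(41) = 41 − 1 = 40.
φ(83^2) = 83^2 − 83^1 = 6889 − 83 = 6806.
Multiply: 10 · 40 · 6806 = 2722400.

2722400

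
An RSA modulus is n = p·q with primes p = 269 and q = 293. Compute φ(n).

φ(269) = 269 − 1 = 268.
φ(293) = 293 − 1 = 292.
φ(78817) = 268 × 292 = 78256.

78256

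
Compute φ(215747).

215747 = 7**3 · 17 · 37.
φ(215747) = 215747 · (1 − 1/7) · (1 − 1/17) · (1 − 1/37)
       = 215747 · 3456/4403 = 169344.

169344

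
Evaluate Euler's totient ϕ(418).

Prime factorization: 418 = 2 · 11 · 19.
φ(418) = 418 · (1 − 1/2) · (1 − 1/11) · (1 − 1/19)
       = 418 · 180/418 = 180.

180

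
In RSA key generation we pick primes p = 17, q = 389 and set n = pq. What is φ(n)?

6208

φ(17) = 17 − 1 = 16.
φ(389) = 389 − 1 = 388.
Multiply: 16 · 388 = 6208.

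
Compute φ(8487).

5280

Factor 8487: 8487 = 3^2 * 23 * 41.
φ(3^2) = 3^2 − 3^1 = 9 − 3 = 6.
φ(23) = 23 − 1 = 22.
φ(41) = 41 − 1 = 40.
Since φ is multiplicative, φ(8487) = 6 · 22 · 40 = 5280.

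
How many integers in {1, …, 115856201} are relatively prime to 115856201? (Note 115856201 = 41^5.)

113030440

φ(115856201) = 115856201 · (1 − 1/41)
       = 115856201 · 40/41 = 113030440.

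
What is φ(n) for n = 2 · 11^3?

φ(2) = 2 − 1 = 1.
φ(11^3) = 11^3 − 11^2 = 1331 − 121 = 1210.
Multiply: 1 · 1210 = 1210.

1210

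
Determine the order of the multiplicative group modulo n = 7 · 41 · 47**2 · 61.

31132800

φ(7) = 7 − 1 = 6.
φ(41) = 41 − 1 = 40.
φ(47^2) = 47^2 − 47^1 = 2209 − 47 = 2162.
φ(61) = 61 − 1 = 60.
Multiply: 6 · 40 · 2162 · 60 = 31132800.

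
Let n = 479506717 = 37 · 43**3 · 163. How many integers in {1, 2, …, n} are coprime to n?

φ(37) = 37 − 1 = 36.
φ(43^3) = 43^2·(43−1) = 1849·42 = 77658.
φ(163) = 163 − 1 = 162.
Multiply: 36 · 77658 · 162 = 452901456.

452901456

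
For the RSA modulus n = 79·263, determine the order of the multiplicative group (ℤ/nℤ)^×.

φ(79) = 79 − 1 = 78.
φ(263) = 263 − 1 = 262.
Since φ is multiplicative, φ(20777) = 78 · 262 = 20436.

20436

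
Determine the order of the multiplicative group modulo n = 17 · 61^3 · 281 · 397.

φ(430462430089) = 430462430089 · (1 − 1/17) · (1 − 1/61) · (1 − 1/281) · (1 − 1/397)
       = 430462430089 · 106444800/115684609 = 396081100800.

396081100800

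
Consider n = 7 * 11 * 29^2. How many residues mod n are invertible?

48720

φ(64757) = 64757 · (1 − 1/7) · (1 − 1/11) · (1 − 1/29)
       = 64757 · 1680/2233 = 48720.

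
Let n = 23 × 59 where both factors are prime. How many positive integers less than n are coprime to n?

1276

φ(pq) = (p−1)(q−1) = 22 · 58 = 1276.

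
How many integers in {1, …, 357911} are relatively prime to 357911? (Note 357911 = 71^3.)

φ(357911) = 357911 · (1 − 1/71)
       = 357911 · 70/71 = 352870.

352870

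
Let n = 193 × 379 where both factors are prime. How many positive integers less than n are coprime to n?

φ(193) = 193 − 1 = 192.
φ(379) = 379 − 1 = 378.
φ(73147) = 192 × 378 = 72576.

72576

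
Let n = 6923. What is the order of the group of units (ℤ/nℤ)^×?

6923 = 7 * 23 * 43.
φ(7) = 7 − 1 = 6.
φ(23) = 23 − 1 = 22.
φ(43) = 43 − 1 = 42.
Multiply: 6 · 22 · 42 = 5544.

5544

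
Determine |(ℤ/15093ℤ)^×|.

Prime factorization: 15093 = 3^3 × 13 × 43.
φ(3^3) = 3^3 − 3^2 = 27 − 9 = 18.
φ(13) = 13 − 1 = 12.
φ(43) = 43 − 1 = 42.
Since φ is multiplicative, φ(15093) = 18 · 12 · 42 = 9072.

9072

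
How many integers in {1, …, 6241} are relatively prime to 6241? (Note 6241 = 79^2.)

φ(79^2) = 79^1·(79−1) = 79·78 = 6162.

6162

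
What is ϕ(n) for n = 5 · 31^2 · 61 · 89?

19641600

φ(26086345) = 26086345 · (1 − 1/5) · (1 − 1/31) · (1 − 1/61) · (1 − 1/89)
       = 26086345 · 633600/841495 = 19641600.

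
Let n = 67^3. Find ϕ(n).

296274

φ(67^3) = 67^3 − 67^2 = 300763 − 4489 = 296274.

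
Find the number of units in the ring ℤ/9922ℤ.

4400

Prime factorization: 9922 = 2 × 11^2 × 41.
φ(9922) = 9922 · (1 − 1/2) · (1 − 1/11) · (1 − 1/41)
       = 9922 · 400/902 = 4400.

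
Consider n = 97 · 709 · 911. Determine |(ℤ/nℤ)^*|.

61850880

φ(97) = 97 − 1 = 96.
φ(709) = 709 − 1 = 708.
φ(911) = 911 − 1 = 910.
φ(62652203) = 96 × 708 × 910 = 61850880.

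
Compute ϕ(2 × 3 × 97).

192

φ(582) = 582 · (1 − 1/2) · (1 − 1/3) · (1 − 1/97)
       = 582 · 192/582 = 192.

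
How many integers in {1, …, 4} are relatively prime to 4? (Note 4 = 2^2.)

φ(2^2) = 2^2 − 2^1 = 4 − 2 = 2.

2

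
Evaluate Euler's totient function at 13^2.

156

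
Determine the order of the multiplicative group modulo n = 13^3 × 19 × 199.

7227792

φ(8306857) = 8306857 · (1 − 1/13) · (1 − 1/19) · (1 − 1/199)
       = 8306857 · 42768/49153 = 7227792.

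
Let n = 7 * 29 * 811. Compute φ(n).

136080

φ(164633) = 164633 · (1 − 1/7) · (1 − 1/29) · (1 − 1/811)
       = 164633 · 136080/164633 = 136080.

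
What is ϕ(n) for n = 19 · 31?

540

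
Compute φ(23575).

First factor: 23575 = 5**2 · 23 · 41.
φ(23575) = 23575 · (1 − 1/5) · (1 − 1/23) · (1 − 1/41)
       = 23575 · 3520/4715 = 17600.

17600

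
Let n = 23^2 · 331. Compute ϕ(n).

φ(175099) = 175099 · (1 − 1/23) · (1 − 1/331)
       = 175099 · 7260/7613 = 166980.

166980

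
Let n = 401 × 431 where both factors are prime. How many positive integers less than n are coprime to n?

172000

φ(172831) = 172831 · (1 − 1/401) · (1 − 1/431)
       = 172831 · 172000/172831 = 172000.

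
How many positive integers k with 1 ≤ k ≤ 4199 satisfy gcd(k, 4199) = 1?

4199 = 13 * 17 * 19.
φ(13) = 13 − 1 = 12.
φ(17) = 17 − 1 = 16.
φ(19) = 19 − 1 = 18.
Since φ is multiplicative, φ(4199) = 12 · 16 · 18 = 3456.

3456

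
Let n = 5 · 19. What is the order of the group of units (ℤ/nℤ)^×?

φ(5) = 5 − 1 = 4.
φ(19) = 19 − 1 = 18.
Since φ is multiplicative, φ(95) = 4 · 18 = 72.

72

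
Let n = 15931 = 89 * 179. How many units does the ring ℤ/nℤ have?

φ(89) = 89 − 1 = 88.
φ(179) = 179 − 1 = 178.
Since φ is multiplicative, φ(15931) = 88 · 178 = 15664.

15664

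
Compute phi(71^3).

φ(357911) = 357911 · (1 − 1/71)
       = 357911 · 70/71 = 352870.

352870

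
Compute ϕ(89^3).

φ(89^3) = 89^3 − 89^2 = 704969 − 7921 = 697048.

697048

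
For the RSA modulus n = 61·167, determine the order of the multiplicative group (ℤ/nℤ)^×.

9960

φ(61) = 61 − 1 = 60.
φ(167) = 167 − 1 = 166.
Multiply: 60 · 166 = 9960.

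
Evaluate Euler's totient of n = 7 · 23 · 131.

φ(7) = 7 − 1 = 6.
φ(23) = 23 − 1 = 22.
φ(131) = 131 − 1 = 130.
Since φ is multiplicative, φ(21091) = 6 · 22 · 130 = 17160.

17160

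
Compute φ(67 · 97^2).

φ(630403) = 630403 · (1 − 1/67) · (1 − 1/97)
       = 630403 · 6336/6499 = 614592.

614592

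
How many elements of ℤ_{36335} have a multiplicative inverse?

Factor 36335: 36335 = 5 × 13^2 × 43.
φ(5) = 5 − 1 = 4.
φ(13^2) = 13^2 − 13^1 = 169 − 13 = 156.
φ(43) = 43 − 1 = 42.
Since φ is multiplicative, φ(36335) = 4 · 156 · 42 = 26208.

26208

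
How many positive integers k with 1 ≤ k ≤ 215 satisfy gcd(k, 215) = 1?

168

Factor 215: 215 = 5 · 43.
φ(5) = 5 − 1 = 4.
φ(43) = 43 − 1 = 42.
φ(215) = 4 × 42 = 168.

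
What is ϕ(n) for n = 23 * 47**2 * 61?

2853840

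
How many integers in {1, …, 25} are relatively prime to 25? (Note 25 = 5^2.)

20

φ(25) = 25 · (1 − 1/5)
       = 25 · 4/5 = 20.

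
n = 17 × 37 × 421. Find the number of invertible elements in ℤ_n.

φ(264809) = 264809 · (1 − 1/17) · (1 − 1/37) · (1 − 1/421)
       = 264809 · 241920/264809 = 241920.

241920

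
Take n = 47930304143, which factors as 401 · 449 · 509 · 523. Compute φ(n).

47519539200

φ(47930304143) = 47930304143 · (1 − 1/401) · (1 − 1/449) · (1 − 1/509) · (1 − 1/523)
       = 47930304143 · 47519539200/47930304143 = 47519539200.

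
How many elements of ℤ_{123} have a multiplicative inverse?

80

Factor 123: 123 = 3 × 41.
φ(3) = 3 − 1 = 2.
φ(41) = 41 − 1 = 40.
Since φ is multiplicative, φ(123) = 2 · 40 = 80.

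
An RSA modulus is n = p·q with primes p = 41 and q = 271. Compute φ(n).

φ(n) = (p − 1)(q − 1) = (41−1)(271−1) = 40·270 = 10800.

10800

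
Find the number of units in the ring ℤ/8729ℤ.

7056

First factor: 8729 = 7 * 29 * 43.
φ(8729) = 8729 · (1 − 1/7) · (1 − 1/29) · (1 − 1/43)
       = 8729 · 7056/8729 = 7056.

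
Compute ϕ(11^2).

φ(11^2) = 11^1·(11−1) = 11·10 = 110.

110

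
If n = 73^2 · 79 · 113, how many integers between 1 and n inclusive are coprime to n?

45916416

φ(73^2) = 73^1·(73−1) = 73·72 = 5256.
φ(79) = 79 − 1 = 78.
φ(113) = 113 − 1 = 112.
Since φ is multiplicative, φ(47571983) = 5256 · 78 · 112 = 45916416.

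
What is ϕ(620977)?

465696

Prime factorization: 620977 = 7^2 * 19 * 23 * 29.
φ(620977) = 620977 · (1 − 1/7) · (1 − 1/19) · (1 − 1/23) · (1 − 1/29)
       = 620977 · 66528/88711 = 465696.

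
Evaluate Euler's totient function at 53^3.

φ(53^3) = 53^2·(53−1) = 2809·52 = 146068.

146068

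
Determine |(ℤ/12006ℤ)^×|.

3696

Prime factorization: 12006 = 2 * 3^2 * 23 * 29.
φ(2) = 2 − 1 = 1.
φ(3^2) = 3^1·(3−1) = 3·2 = 6.
φ(23) = 23 − 1 = 22.
φ(29) = 29 − 1 = 28.
Since φ is multiplicative, φ(12006) = 1 · 6 · 22 · 28 = 3696.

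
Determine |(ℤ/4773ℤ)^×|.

3024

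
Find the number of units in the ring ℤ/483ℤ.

264

First factor: 483 = 3 × 7 × 23.
φ(3) = 3 − 1 = 2.
φ(7) = 7 − 1 = 6.
φ(23) = 23 − 1 = 22.
Multiply: 2 · 6 · 22 = 264.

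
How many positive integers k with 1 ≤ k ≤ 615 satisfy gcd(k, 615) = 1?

320

Factor 615: 615 = 3 * 5 * 41.
φ(615) = 615 · (1 − 1/3) · (1 − 1/5) · (1 − 1/41)
       = 615 · 320/615 = 320.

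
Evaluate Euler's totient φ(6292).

2640

6292 = 2^2 · 11^2 · 13.
φ(6292) = 6292 · (1 − 1/2) · (1 − 1/11) · (1 − 1/13)
       = 6292 · 120/286 = 2640.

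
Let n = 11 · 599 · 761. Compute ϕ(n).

4544800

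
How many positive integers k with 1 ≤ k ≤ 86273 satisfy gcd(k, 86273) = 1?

Factor 86273: 86273 = 11^2 · 23 · 31.
φ(86273) = 86273 · (1 − 1/11) · (1 − 1/23) · (1 − 1/31)
       = 86273 · 6600/7843 = 72600.

72600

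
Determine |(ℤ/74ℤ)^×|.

36

First factor: 74 = 2 × 37.
φ(2) = 2 − 1 = 1.
φ(37) = 37 − 1 = 36.
Since φ is multiplicative, φ(74) = 1 · 36 = 36.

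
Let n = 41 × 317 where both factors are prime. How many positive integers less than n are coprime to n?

12640

φ(41) = 41 − 1 = 40.
φ(317) = 317 − 1 = 316.
φ(12997) = 40 × 316 = 12640.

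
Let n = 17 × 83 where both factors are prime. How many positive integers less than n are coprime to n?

φ(n) = (p − 1)(q − 1) = (17−1)(83−1) = 16·82 = 1312.

1312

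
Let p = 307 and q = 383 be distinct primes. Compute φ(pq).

116892

φ(307) = 307 − 1 = 306.
φ(383) = 383 − 1 = 382.
φ(117581) = 306 × 382 = 116892.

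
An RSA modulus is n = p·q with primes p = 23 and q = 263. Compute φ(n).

5764

φ(6049) = 6049 · (1 − 1/23) · (1 − 1/263)
       = 6049 · 5764/6049 = 5764.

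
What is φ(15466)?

6480

15466 = 2 · 11 · 19 · 37.
φ(15466) = 15466 · (1 − 1/2) · (1 − 1/11) · (1 − 1/19) · (1 − 1/37)
       = 15466 · 6480/15466 = 6480.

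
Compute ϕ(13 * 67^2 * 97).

5094144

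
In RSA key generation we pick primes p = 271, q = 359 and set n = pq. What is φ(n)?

96660

φ(pq) = (p−1)(q−1) = 270 · 358 = 96660.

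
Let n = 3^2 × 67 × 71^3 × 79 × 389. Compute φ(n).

4228986041280

φ(6632374653423) = 6632374653423 · (1 − 1/3) · (1 − 1/67) · (1 − 1/71) · (1 − 1/79) · (1 − 1/389)
       = 6632374653423 · 279639360/438562101 = 4228986041280.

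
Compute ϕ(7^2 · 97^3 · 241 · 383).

3478072227840

φ(4127880340031) = 4127880340031 · (1 − 1/7) · (1 − 1/97) · (1 − 1/241) · (1 − 1/383)
       = 4127880340031 · 52807680/62673737 = 3478072227840.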